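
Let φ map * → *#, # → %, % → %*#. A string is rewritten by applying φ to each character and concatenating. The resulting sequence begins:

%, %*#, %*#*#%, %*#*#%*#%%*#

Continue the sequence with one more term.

%*#*#%*#%%*#*#%%*#%*#*#%

Rewriting each symbol of %*#*#%*#%%*#: %→%*#, *→*#, #→%, *→*#, #→%, %→%*#, *→*#, #→%, %→%*#, %→%*#, *→*#, #→%, which concatenates to %*# *# % *# % %*# *# % %*# %*# *# %.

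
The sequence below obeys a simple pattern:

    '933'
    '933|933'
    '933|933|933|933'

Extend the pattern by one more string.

s(k+1) = s(k)·|·s(k) — each term doubles the last with '|' between the halves.
So the next term is two copies of 933|933|933|933 with '|' between the halves.

933|933|933|933|933|933|933|933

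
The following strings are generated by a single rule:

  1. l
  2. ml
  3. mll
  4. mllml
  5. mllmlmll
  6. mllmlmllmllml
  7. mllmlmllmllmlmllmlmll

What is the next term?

Each term (from the third on) is the previous term followed by the one before it: term 3 = ml·l = mll.
So term 8 is mllmlmllmllmlmllmlmll·mllmlmllmllml.

mllmlmllmllmlmllmlmllmllmlmllmllml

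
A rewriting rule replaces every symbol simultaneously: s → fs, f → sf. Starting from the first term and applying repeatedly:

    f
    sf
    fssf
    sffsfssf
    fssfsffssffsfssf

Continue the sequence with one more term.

sffsfssffssfsffsfssfsffssffsfssf

Applying the rule to each of the 16 symbols of fssfsffssffsfssf gives the pieces sf fs fs sf fs sf sf fs fs sf sf fs sf fs fs sf, which concatenate to the answer.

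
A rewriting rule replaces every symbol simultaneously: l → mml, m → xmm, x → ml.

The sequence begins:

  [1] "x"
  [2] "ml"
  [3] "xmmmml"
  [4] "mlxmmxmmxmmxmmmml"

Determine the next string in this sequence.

xmmmmlmlxmmxmmmlxmmxmmmlxmmxmmmlxmmxmmxmmxmmmml

Applying the rule to each of the 17 symbols of mlxmmxmmxmmxmmmml gives the pieces xmm mml ml xmm xmm ml xmm xmm ml xmm xmm ml xmm xmm xmm xmm mml, which concatenate to the answer.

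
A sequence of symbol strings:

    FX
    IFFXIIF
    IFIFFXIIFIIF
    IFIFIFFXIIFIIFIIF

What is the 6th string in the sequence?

s(k+1) = IF·s(k)·IIF, so each term gains IF as a prefix and IIF as a suffix.
From IFIFIFFXIIFIIFIIF, 2 further steps: IFIFIFFXIIFIIFIIF → IFIFIFIFFXIIFIIFIIFIIF → (answer).

IFIFIFIFIFFXIIFIIFIIFIIFIIF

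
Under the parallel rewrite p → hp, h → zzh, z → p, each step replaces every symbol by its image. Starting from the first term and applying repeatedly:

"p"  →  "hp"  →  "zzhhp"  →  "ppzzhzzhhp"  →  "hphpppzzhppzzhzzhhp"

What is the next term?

zzhhpzzhhphphpppzzhhphpppzzhppzzhzzhhp

φ(hphpppzzhppzzhzzhhp) expands symbol-by-symbol to zzh hp zzh hp hp hp p p zzh hp hp p p zzh p p zzh zzh hp; joining the 19 pieces gives the next term.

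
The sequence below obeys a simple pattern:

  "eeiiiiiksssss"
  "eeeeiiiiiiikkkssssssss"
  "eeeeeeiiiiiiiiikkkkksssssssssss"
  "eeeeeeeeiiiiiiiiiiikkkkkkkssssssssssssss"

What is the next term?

The n-th term is 2n e's then 2n+3 i's then 2n-1 k's then 3n+2 s's (n = 1, 2, …).
Setting n = 5 gives 10, 13, 9, 17 characters in each block.

eeeeeeeeeeiiiiiiiiiiiiikkkkkkkkksssssssssssssssss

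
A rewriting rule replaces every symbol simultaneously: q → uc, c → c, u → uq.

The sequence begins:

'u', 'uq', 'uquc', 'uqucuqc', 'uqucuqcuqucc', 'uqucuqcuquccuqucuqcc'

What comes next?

Replace each of the 20 characters of uqucuqcuquccuqucuqcc in place — uq uc uq c uq uc c uq uc uq c c uq uc uq c uq uc c c — and concatenate.

uqucuqcuquccuqucuqccuqucuqcuquccc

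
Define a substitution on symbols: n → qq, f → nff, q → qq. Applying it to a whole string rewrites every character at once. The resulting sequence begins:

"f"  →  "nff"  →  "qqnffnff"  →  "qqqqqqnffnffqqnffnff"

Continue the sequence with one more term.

Rewriting the 20 symbols of qqqqqqnffnffqqnffnff one by one yields qq qq qq qq qq qq qq nff nff qq nff nff qq qq qq nff nff qq nff nff; concatenated:

qqqqqqqqqqqqqqnffnffqqnffnffqqqqqqnffnffqqnffnff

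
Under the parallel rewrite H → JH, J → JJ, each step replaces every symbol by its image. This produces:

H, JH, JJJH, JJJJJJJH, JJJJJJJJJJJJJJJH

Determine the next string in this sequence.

Rewriting the 16 symbols of JJJJJJJJJJJJJJJH one by one yields JJ JJ JJ JJ JJ JJ JJ JJ JJ JJ JJ JJ JJ JJ JJ JH; concatenated:

JJJJJJJJJJJJJJJJJJJJJJJJJJJJJJJH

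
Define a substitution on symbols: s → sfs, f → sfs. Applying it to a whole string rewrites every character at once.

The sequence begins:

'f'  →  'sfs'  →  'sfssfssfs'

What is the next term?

sfssfssfssfssfssfssfssfssfs

Expanding sfssfssfs: s→sfs, f→sfs, s→sfs, s→sfs, f→sfs, s→sfs, s→sfs, f→sfs, s→sfs. Concatenated: sfs sfs sfs sfs sfs sfs sfs sfs sfs.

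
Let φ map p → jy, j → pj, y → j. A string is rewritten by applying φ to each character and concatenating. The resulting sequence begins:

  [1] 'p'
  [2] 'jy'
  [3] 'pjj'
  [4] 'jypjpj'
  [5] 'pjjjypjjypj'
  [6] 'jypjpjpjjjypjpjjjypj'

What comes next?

pjjjypjjypjjypjpjpjjjypjjypjpjpjjjypj

Replace each of the 20 characters of jypjpjpjjjypjpjjjypj in place — pj j jy pj jy pj jy pj pj pj j jy pj jy pj pj pj j jy pj — and concatenate.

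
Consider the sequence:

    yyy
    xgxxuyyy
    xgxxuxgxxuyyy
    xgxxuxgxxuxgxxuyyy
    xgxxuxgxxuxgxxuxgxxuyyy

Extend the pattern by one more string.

The strings grow by a fixed prefix xgxxu each time.
Applying this once more to xgxxuxgxxuxgxxuxgxxuyyy:

xgxxuxgxxuxgxxuxgxxuxgxxuyyy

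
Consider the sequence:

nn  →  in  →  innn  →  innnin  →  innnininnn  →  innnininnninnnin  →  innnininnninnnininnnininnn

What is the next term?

innnininnninnnininnnininnninnnininnninnnin

From term 3 onward, concatenate the last term with the second-to-last: in·nn = innn, innn·in = innnin, …
Continuing: innnininnninnnininnnininnn · innnininnninnnin gives term 8.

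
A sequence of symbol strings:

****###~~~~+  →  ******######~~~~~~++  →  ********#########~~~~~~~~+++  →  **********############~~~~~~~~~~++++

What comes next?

The n-th term is 2n+2 *'s then 3n #'s then 2n+2 ~'s then n +'s (n = 1, 2, …).
At n = 5 the blocks have lengths 12, 15, 12, 5.

************###############~~~~~~~~~~~~+++++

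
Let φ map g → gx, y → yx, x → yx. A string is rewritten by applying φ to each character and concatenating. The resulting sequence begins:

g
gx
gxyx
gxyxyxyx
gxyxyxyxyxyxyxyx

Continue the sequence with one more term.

Applying the rule to each of the 16 symbols of gxyxyxyxyxyxyxyx gives the pieces gx yx yx yx yx yx yx yx yx yx yx yx yx yx yx yx, which concatenate to the answer.

gxyxyxyxyxyxyxyxyxyxyxyxyxyxyxyx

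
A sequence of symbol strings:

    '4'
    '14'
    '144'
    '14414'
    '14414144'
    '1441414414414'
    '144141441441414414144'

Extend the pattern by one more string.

This is a Fibonacci-style word recurrence s(k) = s(k−1)·s(k−2): e.g. 14·4 = 144.
So term 8 is 144141441441414414144·1441414414414.

1441414414414144141441441414414414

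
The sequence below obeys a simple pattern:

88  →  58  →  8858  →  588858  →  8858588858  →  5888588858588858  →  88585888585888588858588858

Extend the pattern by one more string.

From term 3 onward, concatenate the second-to-last term with the last: 88·58 = 8858, 58·8858 = 588858, …
Continuing: 5888588858588858 · 88585888585888588858588858 gives term 8.

588858885858885888585888585888588858588858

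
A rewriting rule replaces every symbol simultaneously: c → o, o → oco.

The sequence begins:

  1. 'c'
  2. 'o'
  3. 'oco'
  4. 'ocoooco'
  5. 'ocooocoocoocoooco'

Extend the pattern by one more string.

ocooocoocoocooocoocooocoocooocoocoocoooco

Applying the rule to each of the 17 symbols of ocooocoocoocoooco gives the pieces oco o oco oco oco o oco oco o oco oco o oco oco oco o oco, which concatenate to the answer.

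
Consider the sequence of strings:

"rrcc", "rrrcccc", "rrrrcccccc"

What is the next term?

Reading off run lengths: r runs 2, 3, 4; c runs 2, 4, 6 — each is linear in n (n = 1, 2, …).
Setting n = 4 gives 5, 8 characters in each block.

rrrrrcccccccc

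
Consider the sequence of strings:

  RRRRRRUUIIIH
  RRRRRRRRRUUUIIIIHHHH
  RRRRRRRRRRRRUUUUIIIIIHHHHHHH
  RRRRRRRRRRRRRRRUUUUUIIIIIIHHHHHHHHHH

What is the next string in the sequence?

RRRRRRRRRRRRRRRRRRUUUUUUIIIIIIIHHHHHHHHHHHHH

Each string has the form R^{3n+3} U^{n+1} I^{n+2} H^{3n-2} (n = 1, 2, …).
Setting n = 5 gives 18, 6, 7, 13 characters in each block.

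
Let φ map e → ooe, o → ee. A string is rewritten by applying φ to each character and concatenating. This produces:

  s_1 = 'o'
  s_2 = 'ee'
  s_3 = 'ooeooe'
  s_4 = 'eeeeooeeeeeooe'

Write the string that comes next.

Replace each of the 14 characters of eeeeooeeeeeooe in place — ooe ooe ooe ooe ee ee ooe ooe ooe ooe ooe ee ee ooe — and concatenate.

ooeooeooeooeeeeeooeooeooeooeooeeeeeooe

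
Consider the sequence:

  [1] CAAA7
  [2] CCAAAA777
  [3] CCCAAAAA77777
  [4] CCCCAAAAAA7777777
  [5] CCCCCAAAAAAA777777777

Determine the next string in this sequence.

The n-th term is n C's then n+2 A's then 2n-1 7's (n = 1, 2, …).
For the next term, n = 6, so the run lengths are 6, 8, 11.

CCCCCCAAAAAAAA77777777777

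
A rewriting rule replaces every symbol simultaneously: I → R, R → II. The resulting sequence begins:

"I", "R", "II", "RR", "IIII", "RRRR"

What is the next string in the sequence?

IIIIIIII

Apply φ to RRRR symbol by symbol: R→II, R→II, R→II, R→II; joined: II II II II.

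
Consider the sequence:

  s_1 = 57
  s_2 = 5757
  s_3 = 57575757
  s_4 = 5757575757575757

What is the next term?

Each string is two copies of the previous one concatenated.
Doubling 5757575757575757:

57575757575757575757575757575757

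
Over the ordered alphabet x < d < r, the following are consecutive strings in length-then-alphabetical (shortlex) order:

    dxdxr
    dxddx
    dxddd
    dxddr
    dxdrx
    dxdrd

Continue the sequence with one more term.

dxdrr

Find the rightmost character of dxdrd below r, bump it to the next letter, and reset everything to its right to x.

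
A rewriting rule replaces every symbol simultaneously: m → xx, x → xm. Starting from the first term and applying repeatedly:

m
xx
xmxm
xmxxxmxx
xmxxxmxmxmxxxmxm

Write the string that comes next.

Rewriting the 16 symbols of xmxxxmxmxmxxxmxm one by one yields xm xx xm xm xm xx xm xx xm xx xm xm xm xx xm xx; concatenated:

xmxxxmxmxmxxxmxxxmxxxmxmxmxxxmxx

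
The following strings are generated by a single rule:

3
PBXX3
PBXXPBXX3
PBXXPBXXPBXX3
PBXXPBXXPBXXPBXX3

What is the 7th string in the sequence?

PBXXPBXXPBXXPBXXPBXXPBXX3

The strings grow by a fixed prefix PBXX each time.
From PBXXPBXXPBXXPBXX3, 2 further steps: PBXXPBXXPBXXPBXX3 → PBXXPBXXPBXXPBXXPBXX3 → (answer).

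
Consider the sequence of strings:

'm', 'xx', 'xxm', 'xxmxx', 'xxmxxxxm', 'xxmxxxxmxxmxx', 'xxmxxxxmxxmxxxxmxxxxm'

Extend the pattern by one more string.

xxmxxxxmxxmxxxxmxxxxmxxmxxxxmxxmxx

Each term (from the third on) is the previous term followed by the one before it: term 3 = xx·m = xxm.
The next term joins xxmxxxxmxxmxxxxmxxxxm and xxmxxxxmxxmxx.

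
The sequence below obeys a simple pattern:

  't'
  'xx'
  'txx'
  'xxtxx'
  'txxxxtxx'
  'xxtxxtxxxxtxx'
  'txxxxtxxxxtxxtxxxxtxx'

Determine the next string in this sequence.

This is a Fibonacci-style word recurrence s(k) = s(k−2)·s(k−1): e.g. t·xx = txx.
The next term joins xxtxxtxxxxtxx and txxxxtxxxxtxxtxxxxtxx.

xxtxxtxxxxtxxtxxxxtxxxxtxxtxxxxtxx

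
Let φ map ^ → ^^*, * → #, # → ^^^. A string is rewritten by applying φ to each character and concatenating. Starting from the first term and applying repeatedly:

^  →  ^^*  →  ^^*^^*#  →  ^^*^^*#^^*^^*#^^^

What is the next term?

Applying the rule to each of the 17 symbols of ^^*^^*#^^*^^*#^^^ gives the pieces ^^* ^^* # ^^* ^^* # ^^^ ^^* ^^* # ^^* ^^* # ^^^ ^^* ^^* ^^*, which concatenate to the answer.

^^*^^*#^^*^^*#^^^^^*^^*#^^*^^*#^^^^^*^^*^^*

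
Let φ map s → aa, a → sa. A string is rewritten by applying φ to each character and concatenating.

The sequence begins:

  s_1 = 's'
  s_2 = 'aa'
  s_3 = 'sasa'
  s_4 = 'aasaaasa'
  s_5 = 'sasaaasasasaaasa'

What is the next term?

Rewriting the 16 symbols of sasaaasasasaaasa one by one yields aa sa aa sa sa sa aa sa aa sa aa sa sa sa aa sa; concatenated:

aasaaasasasaaasaaasaaasasasaaasa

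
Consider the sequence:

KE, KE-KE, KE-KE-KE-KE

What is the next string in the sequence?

Every step duplicates the string with '-' between the halves.
Doubling KE-KE-KE-KE with '-' between the halves:

KE-KE-KE-KE-KE-KE-KE-KE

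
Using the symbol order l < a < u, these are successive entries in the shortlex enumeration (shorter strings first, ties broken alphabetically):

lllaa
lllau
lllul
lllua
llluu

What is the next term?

llall

Find the rightmost character of llluu below u, bump it to the next letter, and reset everything to its right to l.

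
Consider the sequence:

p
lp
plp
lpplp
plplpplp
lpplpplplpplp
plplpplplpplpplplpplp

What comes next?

lpplpplplpplpplplpplplpplpplplpplp

Each term (from the third on) is the two preceding terms concatenated in order: term 3 = p·lp = plp.
Continuing: lpplpplplpplp · plplpplplpplpplplpplp gives term 8.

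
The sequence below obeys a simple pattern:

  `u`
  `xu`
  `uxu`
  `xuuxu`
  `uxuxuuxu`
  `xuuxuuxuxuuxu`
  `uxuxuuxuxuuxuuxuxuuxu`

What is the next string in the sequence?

From term 3 onward, concatenate the second-to-last term with the last: u·xu = uxu, xu·uxu = xuuxu, …
So term 8 is xuuxuuxuxuuxu·uxuxuuxuxuuxuuxuxuuxu.

xuuxuuxuxuuxuuxuxuuxuxuuxuuxuxuuxu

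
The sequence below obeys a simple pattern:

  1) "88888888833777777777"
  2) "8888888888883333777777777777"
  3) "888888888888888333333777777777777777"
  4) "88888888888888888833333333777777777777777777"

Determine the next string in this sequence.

8888888888888888888883333333333777777777777777777777

Reading off run lengths: 8 runs 9, 12, 15, 18; 3 runs 2, 4, 6, 8; 7 runs 9, 12, 15, 18 — each is linear in n, where the shown terms are n = 2, 3, 4, 5.
Setting n = 6 gives 21, 10, 21 characters in each block.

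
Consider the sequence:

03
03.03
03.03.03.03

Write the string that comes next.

Each string is two copies of the previous one joined by '.'.
One more doubling of 03.03.03.03 gives the answer.

03.03.03.03.03.03.03.03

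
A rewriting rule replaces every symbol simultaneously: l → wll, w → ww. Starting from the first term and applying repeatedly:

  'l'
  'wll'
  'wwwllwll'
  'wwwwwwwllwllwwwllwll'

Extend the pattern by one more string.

wwwwwwwwwwwwwwwllwllwwwllwllwwwwwwwllwllwwwllwll

φ(wwwwwwwllwllwwwllwll) expands symbol-by-symbol to ww ww ww ww ww ww ww wll wll ww wll wll ww ww ww wll wll ww wll wll; joining the 20 pieces gives the next term.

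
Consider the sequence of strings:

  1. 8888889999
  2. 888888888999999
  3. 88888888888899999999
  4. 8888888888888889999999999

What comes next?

888888888888888888999999999999

The n-th term is 3n 8's then 2n 9's, where the shown terms are n = 2, 3, 4, 5.
Setting n = 6 gives 18, 12 characters in each block.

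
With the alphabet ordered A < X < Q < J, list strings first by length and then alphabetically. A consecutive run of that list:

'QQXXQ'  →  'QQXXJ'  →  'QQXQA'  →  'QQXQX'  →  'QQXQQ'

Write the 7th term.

QQXJA

Stepping forward 2 times from QQXQQ: QQXQQ → QQXQJ, then the target.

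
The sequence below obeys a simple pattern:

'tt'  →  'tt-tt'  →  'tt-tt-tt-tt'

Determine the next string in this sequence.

s(k+1) = s(k)·-·s(k) — each term doubles the last with '-' between the halves.
Doubling tt-tt-tt-tt with '-' between the halves:

tt-tt-tt-tt-tt-tt-tt-tt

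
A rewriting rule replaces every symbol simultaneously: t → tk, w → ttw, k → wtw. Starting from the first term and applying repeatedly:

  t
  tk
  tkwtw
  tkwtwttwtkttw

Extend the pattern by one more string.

Rewriting the 13 symbols of tkwtwttwtkttw one by one yields tk wtw ttw tk ttw tk tk ttw tk wtw tk tk ttw; concatenated:

tkwtwttwtkttwtktkttwtkwtwtktkttw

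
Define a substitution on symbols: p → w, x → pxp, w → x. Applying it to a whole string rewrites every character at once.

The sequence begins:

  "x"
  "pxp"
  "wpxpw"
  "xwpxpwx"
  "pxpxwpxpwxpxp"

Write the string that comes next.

φ(pxpxwpxpwxpxp) expands symbol-by-symbol to w pxp w pxp x w pxp w x pxp w pxp w; joining the 13 pieces gives the next term.

wpxpwpxpxwpxpwxpxpwpxpw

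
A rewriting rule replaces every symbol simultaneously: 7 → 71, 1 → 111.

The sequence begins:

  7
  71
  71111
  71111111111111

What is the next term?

Applying the rule to each of the 14 symbols of 71111111111111 gives the pieces 71 111 111 111 111 111 111 111 111 111 111 111 111 111, which concatenate to the answer.

71111111111111111111111111111111111111111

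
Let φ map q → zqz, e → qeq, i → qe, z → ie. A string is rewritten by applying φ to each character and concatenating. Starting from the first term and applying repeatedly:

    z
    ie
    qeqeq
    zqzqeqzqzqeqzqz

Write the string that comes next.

φ(zqzqeqzqzqeqzqz) expands symbol-by-symbol to ie zqz ie zqz qeq zqz ie zqz ie zqz qeq zqz ie zqz ie; joining the 15 pieces gives the next term.

iezqziezqzqeqzqziezqziezqzqeqzqziezqzie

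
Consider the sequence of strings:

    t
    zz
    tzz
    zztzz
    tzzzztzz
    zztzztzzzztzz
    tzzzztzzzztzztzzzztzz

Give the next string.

This is a Fibonacci-style word recurrence s(k) = s(k−2)·s(k−1): e.g. t·zz = tzz.
So term 8 is zztzztzzzztzz·tzzzztzzzztzztzzzztzz.

zztzztzzzztzztzzzztzzzztzztzzzztzz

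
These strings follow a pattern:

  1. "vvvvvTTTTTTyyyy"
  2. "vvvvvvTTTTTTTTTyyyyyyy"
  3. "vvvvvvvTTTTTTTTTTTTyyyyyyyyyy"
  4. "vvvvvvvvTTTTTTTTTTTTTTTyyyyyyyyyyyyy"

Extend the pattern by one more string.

vvvvvvvvvTTTTTTTTTTTTTTTTTTyyyyyyyyyyyyyyyy

Each string has the form v^{n+3} T^{3n} y^{3n-2}, where the shown terms are n = 2, 3, 4, 5.
At n = 6 the blocks have lengths 9, 18, 16.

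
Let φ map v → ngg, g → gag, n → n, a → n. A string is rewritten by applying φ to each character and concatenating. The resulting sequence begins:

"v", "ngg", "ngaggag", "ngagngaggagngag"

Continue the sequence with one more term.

Applying the rule to each of the 15 symbols of ngagngaggagngag gives the pieces n gag n gag n gag n gag gag n gag n gag n gag, which concatenate to the answer.

ngagngagngagngaggagngagngagngag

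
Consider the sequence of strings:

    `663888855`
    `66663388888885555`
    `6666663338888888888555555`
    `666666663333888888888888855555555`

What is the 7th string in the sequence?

Term n consists of 2n 6's, followed by n 3's, followed by 3n+1 8's, followed by 2n 5's (n = 1, 2, …).
For term 7, n = 7, so the run lengths are 14, 7, 22, 14.

666666666666663333333888888888888888888888855555555555555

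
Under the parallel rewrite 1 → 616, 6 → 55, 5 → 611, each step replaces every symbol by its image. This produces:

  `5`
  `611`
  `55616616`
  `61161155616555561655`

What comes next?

φ(61161155616555561655) expands symbol-by-symbol to 55 616 616 55 616 616 611 611 55 616 55 611 611 611 611 55 616 55 611 611; joining the 20 pieces gives the next term.

556166165561661661161155616556116116116115561655611611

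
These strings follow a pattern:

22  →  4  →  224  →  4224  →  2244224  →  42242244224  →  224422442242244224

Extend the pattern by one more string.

42242244224224422442242244224

From term 3 onward, concatenate the second-to-last term with the last: 22·4 = 224, 4·224 = 4224, …
Continuing: 42242244224 · 224422442242244224 gives term 8.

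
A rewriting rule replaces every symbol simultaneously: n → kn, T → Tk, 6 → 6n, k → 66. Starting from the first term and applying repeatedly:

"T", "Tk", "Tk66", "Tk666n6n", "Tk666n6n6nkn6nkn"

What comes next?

Rewriting the 16 symbols of Tk666n6n6nkn6nkn one by one yields Tk 66 6n 6n 6n kn 6n kn 6n kn 66 kn 6n kn 66 kn; concatenated:

Tk666n6n6nkn6nkn6nkn66kn6nkn66kn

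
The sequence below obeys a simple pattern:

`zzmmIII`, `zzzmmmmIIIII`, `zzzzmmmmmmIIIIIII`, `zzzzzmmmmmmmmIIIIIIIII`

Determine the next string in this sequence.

The n-th term is n+1 z's then 2n m's then 2n+1 I's (n = 1, 2, …).
At n = 5 the blocks have lengths 6, 10, 11.

zzzzzzmmmmmmmmmmIIIIIIIIIII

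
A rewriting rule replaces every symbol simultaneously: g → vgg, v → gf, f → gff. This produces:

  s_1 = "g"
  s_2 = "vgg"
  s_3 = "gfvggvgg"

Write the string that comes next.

Apply φ to gfvggvgg symbol by symbol: g→vgg, f→gff, v→gf, g→vgg, g→vgg, v→gf, g→vgg, g→vgg; joined: vgg gff gf vgg vgg gf vgg vgg.

vgggffgfvggvgggfvggvgg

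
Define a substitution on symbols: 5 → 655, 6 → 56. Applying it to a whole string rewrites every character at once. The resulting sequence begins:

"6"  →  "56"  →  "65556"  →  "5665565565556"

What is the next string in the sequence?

Replace each of the 13 characters of 5665565565556 in place — 655 56 56 655 655 56 655 655 56 655 655 655 56 — and concatenate.

6555656655655566556555665565565556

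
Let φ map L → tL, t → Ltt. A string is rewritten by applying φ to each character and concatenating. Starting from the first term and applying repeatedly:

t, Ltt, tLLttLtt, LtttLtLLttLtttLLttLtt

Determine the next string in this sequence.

tLLttLttLtttLLtttLtLLttLtttLLttLttLtttLtLLttLtttLLttLtt

φ(LtttLtLLttLtttLLttLtt) expands symbol-by-symbol to tL Ltt Ltt Ltt tL Ltt tL tL Ltt Ltt tL Ltt Ltt Ltt tL tL Ltt Ltt tL Ltt Ltt; joining the 21 pieces gives the next term.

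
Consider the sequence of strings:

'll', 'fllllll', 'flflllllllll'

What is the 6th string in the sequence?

flflflflfllllllllllllllllll

Each term wraps the previous one in fl on the left and lll on the right.
From flflllllllll, 3 further steps: flflllllllll → flflfllllllllllll → flflflflllllllllllllll → (answer).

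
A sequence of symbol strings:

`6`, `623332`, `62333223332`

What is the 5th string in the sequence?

623332233322333223332

Every step adds 23332 to the end: s(k+1) = s(k)·23332.
From 62333223332, 2 further steps: 62333223332 → 6233322333223332 → (answer).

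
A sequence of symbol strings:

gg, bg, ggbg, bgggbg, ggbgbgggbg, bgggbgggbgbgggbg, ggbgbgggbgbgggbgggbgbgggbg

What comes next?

From term 3 onward, concatenate the second-to-last term with the last: gg·bg = ggbg, bg·ggbg = bgggbg, …
Continuing: bgggbgggbgbgggbg · ggbgbgggbgbgggbgggbgbgggbg gives term 8.

bgggbgggbgbgggbgggbgbgggbgbgggbgggbgbgggbg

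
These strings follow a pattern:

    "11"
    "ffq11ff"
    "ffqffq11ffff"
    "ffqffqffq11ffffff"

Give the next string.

Every step adds ffq to the front and ff to the end of the previous string.
Applying this once more to ffqffqffq11ffffff:

ffqffqffqffq11ffffffff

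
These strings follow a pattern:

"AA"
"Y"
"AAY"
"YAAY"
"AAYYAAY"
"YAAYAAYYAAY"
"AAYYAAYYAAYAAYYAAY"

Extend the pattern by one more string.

YAAYAAYYAAYAAYYAAYYAAYAAYYAAY

From term 3 onward, concatenate the second-to-last term with the last: AA·Y = AAY, Y·AAY = YAAY, …
Continuing: YAAYAAYYAAY · AAYYAAYYAAYAAYYAAY gives term 8.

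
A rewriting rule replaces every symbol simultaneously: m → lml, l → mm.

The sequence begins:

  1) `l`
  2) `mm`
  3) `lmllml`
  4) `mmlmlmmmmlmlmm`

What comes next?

lmllmlmmlmlmmlmllmllmllmlmmlmlmmlmllml

φ(mmlmlmmmmlmlmm) expands symbol-by-symbol to lml lml mm lml mm lml lml lml lml mm lml mm lml lml; joining the 14 pieces gives the next term.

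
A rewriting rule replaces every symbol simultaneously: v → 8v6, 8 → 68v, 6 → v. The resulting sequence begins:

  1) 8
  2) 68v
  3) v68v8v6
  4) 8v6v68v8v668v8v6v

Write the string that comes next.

Rewriting the 17 symbols of 8v6v68v8v668v8v6v one by one yields 68v 8v6 v 8v6 v 68v 8v6 68v 8v6 v v 68v 8v6 68v 8v6 v 8v6; concatenated:

68v8v6v8v6v68v8v668v8v6vv68v8v668v8v6v8v6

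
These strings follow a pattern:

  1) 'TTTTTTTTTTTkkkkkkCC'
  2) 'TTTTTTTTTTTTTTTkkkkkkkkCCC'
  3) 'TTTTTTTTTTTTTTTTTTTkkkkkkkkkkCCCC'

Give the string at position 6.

TTTTTTTTTTTTTTTTTTTTTTTTTTTTTTTkkkkkkkkkkkkkkkkCCCCCCC

Each string has the form T^{4n+3} k^{2n+2} C^{n}, where the shown terms are n = 2, 3, 4.
At n = 7 the blocks have lengths 31, 16, 7.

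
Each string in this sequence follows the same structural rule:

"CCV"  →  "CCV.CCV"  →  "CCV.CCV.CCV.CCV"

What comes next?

s(k+1) = s(k)·.·s(k) — each term doubles the last with '.' between the halves.
Doubling CCV.CCV.CCV.CCV with '.' between the halves:

CCV.CCV.CCV.CCV.CCV.CCV.CCV.CCV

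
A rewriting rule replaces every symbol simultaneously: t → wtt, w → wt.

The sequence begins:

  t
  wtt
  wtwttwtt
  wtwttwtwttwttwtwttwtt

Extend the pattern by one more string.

wtwttwtwttwttwtwttwtwttwttwtwttwttwtwttwtwttwttwtwttwtt

Replace each of the 21 characters of wtwttwtwttwttwtwttwtt in place — wt wtt wt wtt wtt wt wtt wt wtt wtt wt wtt wtt wt wtt wt wtt wtt wt wtt wtt — and concatenate.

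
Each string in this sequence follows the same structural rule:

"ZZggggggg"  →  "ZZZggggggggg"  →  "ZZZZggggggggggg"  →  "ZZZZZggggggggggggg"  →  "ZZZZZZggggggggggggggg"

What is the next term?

Each string has the form Z^{n-1} g^{2n+1}, where the shown terms are n = 3, 4, 5, 6, 7.
For the next term, n = 8, so the run lengths are 7, 17.

ZZZZZZZggggggggggggggggg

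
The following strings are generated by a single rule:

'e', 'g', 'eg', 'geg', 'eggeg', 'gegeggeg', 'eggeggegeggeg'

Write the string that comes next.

Each term (from the third on) is the two preceding terms concatenated in order: term 3 = e·g = eg.
The next term joins gegeggeg and eggeggegeggeg.

gegeggegeggeggegeggeg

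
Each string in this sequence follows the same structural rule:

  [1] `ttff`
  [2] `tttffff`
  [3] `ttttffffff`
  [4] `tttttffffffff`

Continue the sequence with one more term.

ttttttffffffffff

Reading off run lengths: t runs 2, 3, 4, 5; f runs 2, 4, 6, 8 — each is linear in n (n = 1, 2, …).
For the next term, n = 5, so the run lengths are 6, 10.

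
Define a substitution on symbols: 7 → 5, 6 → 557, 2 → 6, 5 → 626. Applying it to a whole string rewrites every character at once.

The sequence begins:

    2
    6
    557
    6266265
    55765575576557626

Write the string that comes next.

62662655576266265626626555762662655576557

φ(55765575576557626) expands symbol-by-symbol to 626 626 5 557 626 626 5 626 626 5 557 626 626 5 557 6 557; joining the 17 pieces gives the next term.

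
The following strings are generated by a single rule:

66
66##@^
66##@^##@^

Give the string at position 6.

The strings grow by a fixed suffix ##@^ each time.
From 66##@^##@^, 3 further steps: 66##@^##@^ → 66##@^##@^##@^ → 66##@^##@^##@^##@^ → (answer).

66##@^##@^##@^##@^##@^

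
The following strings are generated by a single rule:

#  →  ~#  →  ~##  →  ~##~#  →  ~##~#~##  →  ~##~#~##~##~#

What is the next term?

~##~#~##~##~#~##~#~##

From term 3 onward, concatenate the last term with the second-to-last: ~#·# = ~##, ~##·~# = ~##~#, …
Continuing: ~##~#~##~##~# · ~##~#~## gives term 7.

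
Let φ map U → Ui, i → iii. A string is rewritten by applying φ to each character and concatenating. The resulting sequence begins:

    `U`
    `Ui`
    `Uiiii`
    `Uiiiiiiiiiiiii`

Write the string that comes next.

Rewriting the 14 symbols of Uiiiiiiiiiiiii one by one yields Ui iii iii iii iii iii iii iii iii iii iii iii iii iii; concatenated:

Uiiiiiiiiiiiiiiiiiiiiiiiiiiiiiiiiiiiiiiii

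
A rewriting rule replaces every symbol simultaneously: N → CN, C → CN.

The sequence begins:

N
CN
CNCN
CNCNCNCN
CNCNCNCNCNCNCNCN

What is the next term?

CNCNCNCNCNCNCNCNCNCNCNCNCNCNCNCN

Applying the rule to each of the 16 symbols of CNCNCNCNCNCNCNCN gives the pieces CN CN CN CN CN CN CN CN CN CN CN CN CN CN CN CN, which concatenate to the answer.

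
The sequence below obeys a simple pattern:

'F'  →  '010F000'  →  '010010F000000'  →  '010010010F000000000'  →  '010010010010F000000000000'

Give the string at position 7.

010010010010010010F000000000000000000

Every step adds 010 to the front and 000 to the end of the previous string.
From 010010010010F000000000000, 2 further steps: 010010010010F000000000000 → 010010010010010F000000000000000 → (answer).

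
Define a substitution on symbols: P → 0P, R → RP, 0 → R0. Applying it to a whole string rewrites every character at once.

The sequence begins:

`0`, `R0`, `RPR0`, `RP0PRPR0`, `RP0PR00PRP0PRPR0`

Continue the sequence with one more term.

Rewriting the 16 symbols of RP0PR00PRP0PRPR0 one by one yields RP 0P R0 0P RP R0 R0 0P RP 0P R0 0P RP 0P RP R0; concatenated:

RP0PR00PRPR0R00PRP0PR00PRP0PRPR0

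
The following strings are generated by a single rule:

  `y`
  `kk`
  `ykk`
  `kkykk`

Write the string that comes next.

ykkkkykk

From term 3 onward, concatenate the second-to-last term with the last: y·kk = ykk, kk·ykk = kkykk, …
So term 5 is ykk·kkykk.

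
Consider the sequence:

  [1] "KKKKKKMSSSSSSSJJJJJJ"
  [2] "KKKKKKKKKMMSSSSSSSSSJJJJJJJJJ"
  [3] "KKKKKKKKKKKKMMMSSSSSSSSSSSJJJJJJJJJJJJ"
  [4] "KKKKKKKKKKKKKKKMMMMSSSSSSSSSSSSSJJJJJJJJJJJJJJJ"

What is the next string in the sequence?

KKKKKKKKKKKKKKKKKKMMMMMSSSSSSSSSSSSSSSJJJJJJJJJJJJJJJJJJ

Reading off run lengths: K runs 6, 9, 12, 15; M runs 1, 2, 3, 4; S runs 7, 9, 11, 13; J runs 6, 9, 12, 15 — each is linear in n, where the shown terms are n = 2, 3, 4, 5.
For the next term, n = 6, so the run lengths are 18, 5, 15, 18.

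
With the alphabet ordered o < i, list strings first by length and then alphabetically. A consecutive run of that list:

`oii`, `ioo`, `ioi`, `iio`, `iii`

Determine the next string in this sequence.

oooo

iii is the last string of length 3, so the next is the first of length 4: o repeated 4 times.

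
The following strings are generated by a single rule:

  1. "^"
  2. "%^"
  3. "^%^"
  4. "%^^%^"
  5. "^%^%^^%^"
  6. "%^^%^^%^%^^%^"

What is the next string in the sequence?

From term 3 onward, concatenate the second-to-last term with the last: ^·%^ = ^%^, %^·^%^ = %^^%^, …
The next term joins ^%^%^^%^ and %^^%^^%^%^^%^.

^%^%^^%^%^^%^^%^%^^%^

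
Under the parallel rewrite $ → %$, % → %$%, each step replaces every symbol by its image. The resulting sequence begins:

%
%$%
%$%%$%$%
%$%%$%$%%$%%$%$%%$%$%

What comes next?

Rewriting the 21 symbols of %$%%$%$%%$%%$%$%%$%$% one by one yields %$% %$ %$% %$% %$ %$% %$ %$% %$% %$ %$% %$% %$ %$% %$ %$% %$% %$ %$% %$ %$%; concatenated:

%$%%$%$%%$%%$%$%%$%$%%$%%$%$%%$%%$%$%%$%$%%$%%$%$%%$%$%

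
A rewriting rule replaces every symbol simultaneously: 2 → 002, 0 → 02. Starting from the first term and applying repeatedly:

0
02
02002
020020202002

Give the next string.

Rewriting each symbol of 020020202002: 0→02, 2→002, 0→02, 0→02, 2→002, 0→02, 2→002, 0→02, 2→002, 0→02, 0→02, 2→002, which concatenates to 02 002 02 02 002 02 002 02 002 02 02 002.

02002020200202002020020202002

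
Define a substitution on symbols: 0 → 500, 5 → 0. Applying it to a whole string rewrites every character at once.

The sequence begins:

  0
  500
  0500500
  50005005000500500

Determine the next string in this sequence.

φ(50005005000500500) expands symbol-by-symbol to 0 500 500 500 0 500 500 0 500 500 500 0 500 500 0 500 500; joining the 17 pieces gives the next term.

05005005000500500050050050005005000500500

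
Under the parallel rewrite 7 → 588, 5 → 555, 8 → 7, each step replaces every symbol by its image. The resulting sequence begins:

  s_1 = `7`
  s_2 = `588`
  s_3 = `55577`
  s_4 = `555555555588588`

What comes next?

φ(555555555588588) expands symbol-by-symbol to 555 555 555 555 555 555 555 555 555 555 7 7 555 7 7; joining the 15 pieces gives the next term.

5555555555555555555555555555557755577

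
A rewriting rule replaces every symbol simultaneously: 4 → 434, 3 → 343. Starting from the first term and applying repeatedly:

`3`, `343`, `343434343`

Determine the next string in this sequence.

343434343434343434343434343

Expanding 343434343: 3→343, 4→434, 3→343, 4→434, 3→343, 4→434, 3→343, 4→434, 3→343. Concatenated: 343 434 343 434 343 434 343 434 343.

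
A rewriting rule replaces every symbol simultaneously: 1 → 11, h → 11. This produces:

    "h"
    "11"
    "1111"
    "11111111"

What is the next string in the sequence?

Expanding 11111111: 1→11, 1→11, 1→11, 1→11, 1→11, 1→11, 1→11, 1→11. Concatenated: 11 11 11 11 11 11 11 11.

1111111111111111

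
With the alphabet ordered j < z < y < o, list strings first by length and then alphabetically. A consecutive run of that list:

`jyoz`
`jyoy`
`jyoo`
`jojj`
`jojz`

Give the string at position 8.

Continuing the enumeration 3 steps past jojz: jojz → jojy → jojo → (answer).

jozj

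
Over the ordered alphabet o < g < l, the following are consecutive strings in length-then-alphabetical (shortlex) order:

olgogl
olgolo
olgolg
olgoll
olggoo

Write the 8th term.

Continuing the enumeration 3 steps past olggoo: olggoo → olggog → olggol → (answer).

olgggo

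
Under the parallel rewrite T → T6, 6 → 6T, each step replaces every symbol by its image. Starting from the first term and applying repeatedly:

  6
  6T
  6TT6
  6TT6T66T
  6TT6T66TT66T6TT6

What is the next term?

Replace each of the 16 characters of 6TT6T66TT66T6TT6 in place — 6T T6 T6 6T T6 6T 6T T6 T6 6T 6T T6 6T T6 T6 6T — and concatenate.

6TT6T66TT66T6TT6T66T6TT66TT6T66T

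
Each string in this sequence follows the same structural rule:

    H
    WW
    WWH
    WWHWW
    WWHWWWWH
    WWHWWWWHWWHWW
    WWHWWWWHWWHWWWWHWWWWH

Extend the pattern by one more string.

From term 3 onward, concatenate the last term with the second-to-last: WW·H = WWH, WWH·WW = WWHWW, …
The next term joins WWHWWWWHWWHWWWWHWWWWH and WWHWWWWHWWHWW.

WWHWWWWHWWHWWWWHWWWWHWWHWWWWHWWHWW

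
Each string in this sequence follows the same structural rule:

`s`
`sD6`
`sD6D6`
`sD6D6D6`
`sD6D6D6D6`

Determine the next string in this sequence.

sD6D6D6D6D6

The strings grow by a fixed suffix D6 each time.
So the next term is sD6D6D6D6·D6.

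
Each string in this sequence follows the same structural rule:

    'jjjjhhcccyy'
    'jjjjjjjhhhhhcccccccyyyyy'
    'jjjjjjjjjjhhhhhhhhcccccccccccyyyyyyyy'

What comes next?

jjjjjjjjjjjjjhhhhhhhhhhhcccccccccccccccyyyyyyyyyyy

The n-th term is 3n+1 j's then 3n-1 h's then 4n-1 c's then 3n-1 y's (n = 1, 2, …).
At n = 4 the blocks have lengths 13, 11, 15, 11.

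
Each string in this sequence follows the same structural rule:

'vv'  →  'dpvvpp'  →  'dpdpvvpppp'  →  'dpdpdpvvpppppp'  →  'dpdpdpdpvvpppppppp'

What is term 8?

Every step adds dp to the front and pp to the end of the previous string.
From dpdpdpdpvvpppppppp, 3 further steps: dpdpdpdpvvpppppppp → dpdpdpdpdpvvpppppppppp → dpdpdpdpdpdpvvpppppppppppp → (answer).

dpdpdpdpdpdpdpvvpppppppppppppp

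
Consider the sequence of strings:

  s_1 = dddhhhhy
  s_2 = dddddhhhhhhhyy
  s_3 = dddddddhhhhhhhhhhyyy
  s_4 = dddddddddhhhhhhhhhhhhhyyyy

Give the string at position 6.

dddddddddddddhhhhhhhhhhhhhhhhhhhyyyyyy

The n-th term is 2n+1 d's then 3n+1 h's then n y's (n = 1, 2, …).
Setting n = 6 gives 13, 19, 6 characters in each block.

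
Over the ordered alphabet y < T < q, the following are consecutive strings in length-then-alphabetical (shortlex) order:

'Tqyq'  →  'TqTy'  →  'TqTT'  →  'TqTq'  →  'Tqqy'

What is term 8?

qyyy

Continuing the enumeration 3 steps past Tqqy: Tqqy → TqqT → Tqqq → (answer).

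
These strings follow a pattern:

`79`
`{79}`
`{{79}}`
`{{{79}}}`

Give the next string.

Every step adds { to the front and } to the end of the previous string.
Applying this once more to {{{79}}}:

{{{{79}}}}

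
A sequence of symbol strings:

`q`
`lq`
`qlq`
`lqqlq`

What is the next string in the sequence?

qlqlqqlq

This is a Fibonacci-style word recurrence s(k) = s(k−2)·s(k−1): e.g. q·lq = qlq.
The next term joins qlq and lqqlq.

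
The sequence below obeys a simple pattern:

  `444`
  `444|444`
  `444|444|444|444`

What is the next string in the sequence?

Each string is two copies of the previous one joined by '|'.
So the next term is two copies of 444|444|444|444 with '|' between the halves.

444|444|444|444|444|444|444|444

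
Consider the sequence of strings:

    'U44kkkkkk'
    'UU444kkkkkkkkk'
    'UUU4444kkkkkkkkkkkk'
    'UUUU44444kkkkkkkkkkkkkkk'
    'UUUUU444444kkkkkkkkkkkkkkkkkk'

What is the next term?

Each string has the form U^{n-1} 4^{n} k^{3n}, where the shown terms are n = 2, 3, 4, 5, 6.
Setting n = 7 gives 6, 7, 21 characters in each block.

UUUUUU4444444kkkkkkkkkkkkkkkkkkkkk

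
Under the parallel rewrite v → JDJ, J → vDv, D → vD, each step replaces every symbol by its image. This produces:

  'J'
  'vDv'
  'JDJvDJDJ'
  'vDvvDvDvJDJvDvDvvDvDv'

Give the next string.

Applying the rule to each of the 21 symbols of vDvvDvDvJDJvDvDvvDvDv gives the pieces JDJ vD JDJ JDJ vD JDJ vD JDJ vDv vD vDv JDJ vD JDJ vD JDJ JDJ vD JDJ vD JDJ, which concatenate to the answer.

JDJvDJDJJDJvDJDJvDJDJvDvvDvDvJDJvDJDJvDJDJJDJvDJDJvDJDJ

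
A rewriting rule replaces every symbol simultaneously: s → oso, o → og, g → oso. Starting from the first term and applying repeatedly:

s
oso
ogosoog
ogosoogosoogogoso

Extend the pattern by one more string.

φ(ogosoogosoogogoso) expands symbol-by-symbol to og oso og oso og og oso og oso og og oso og oso og oso og; joining the 17 pieces gives the next term.

ogosoogosoogogosoogosoogogosoogosoogosoog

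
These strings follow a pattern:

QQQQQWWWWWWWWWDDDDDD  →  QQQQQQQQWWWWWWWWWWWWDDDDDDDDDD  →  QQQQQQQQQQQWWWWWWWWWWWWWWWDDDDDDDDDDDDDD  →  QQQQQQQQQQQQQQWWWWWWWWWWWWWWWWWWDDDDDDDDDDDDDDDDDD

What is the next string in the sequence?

QQQQQQQQQQQQQQQQQWWWWWWWWWWWWWWWWWWWWWDDDDDDDDDDDDDDDDDDDDDD

Each string has the form Q^{3n-1} W^{3n+3} D^{4n-2}, where the shown terms are n = 2, 3, 4, 5.
Setting n = 6 gives 17, 21, 22 characters in each block.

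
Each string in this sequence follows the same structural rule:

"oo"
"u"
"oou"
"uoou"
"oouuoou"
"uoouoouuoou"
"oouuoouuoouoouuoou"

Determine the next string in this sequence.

This is a Fibonacci-style word recurrence s(k) = s(k−2)·s(k−1): e.g. oo·u = oou.
Continuing: uoouoouuoou · oouuoouuoouoouuoou gives term 8.

uoouoouuoouoouuoouuoouoouuoou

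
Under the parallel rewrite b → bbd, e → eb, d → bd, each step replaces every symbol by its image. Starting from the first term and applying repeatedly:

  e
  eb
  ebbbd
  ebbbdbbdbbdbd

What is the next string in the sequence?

Rewriting the 13 symbols of ebbbdbbdbbdbd one by one yields eb bbd bbd bbd bd bbd bbd bd bbd bbd bd bbd bd; concatenated:

ebbbdbbdbbdbdbbdbbdbdbbdbbdbdbbdbd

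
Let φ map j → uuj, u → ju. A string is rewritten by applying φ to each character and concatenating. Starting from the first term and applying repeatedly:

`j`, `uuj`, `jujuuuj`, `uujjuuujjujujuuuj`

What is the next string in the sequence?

Rewriting the 17 symbols of uujjuuujjujujuuuj one by one yields ju ju uuj uuj ju ju ju uuj uuj ju uuj ju uuj ju ju ju uuj; concatenated:

jujuuujuujjujujuuujuujjuuujjuuujjujujuuuj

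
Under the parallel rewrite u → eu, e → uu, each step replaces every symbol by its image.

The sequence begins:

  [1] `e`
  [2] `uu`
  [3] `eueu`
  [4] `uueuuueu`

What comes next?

Apply φ to uueuuueu symbol by symbol: u→eu, u→eu, e→uu, u→eu, u→eu, u→eu, e→uu, u→eu; joined: eu eu uu eu eu eu uu eu.

eueuuueueueuuueu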